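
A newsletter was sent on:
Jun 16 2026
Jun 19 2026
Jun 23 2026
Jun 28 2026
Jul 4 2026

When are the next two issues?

Jul 11 2026, Jul 19 2026

Intervals are 3, 4, 5, 6 days — an arithmetic progression with common difference 1.
Next gap: 7 days. Jul 4 2026 + 7 days = Jul 11 2026.
Next gap: 8 days. Jul 11 2026 + 8 days = Jul 19 2026.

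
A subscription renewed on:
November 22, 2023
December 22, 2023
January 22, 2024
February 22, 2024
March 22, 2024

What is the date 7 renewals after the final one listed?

October 22, 2024

Gaps: 30, 31, 31, 29 days — not constant. Every event is on the 22nd of the month.
Pattern: the 22nd of each month.
April 2024: April 22, 2024.
May 2024: May 22, 2024.
Next: June 2024 → June 22, 2024.
Next: July 2024 → July 22, 2024.
August 2024: August 22, 2024.
September 2024: September 22, 2024.
Next: October 2024 → October 22, 2024.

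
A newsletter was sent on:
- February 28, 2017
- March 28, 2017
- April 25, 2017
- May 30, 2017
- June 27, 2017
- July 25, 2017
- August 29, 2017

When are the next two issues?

All Tuesdays; the gaps (28, 28, 35, 28, 28, 35) vary with month length.
This is the last Tuesday of each month.
September 2017 ends with Tuesday September 26, 2017.
Last Tuesday of October 2017: October 31, 2017.

September 26, 2017; October 31, 2017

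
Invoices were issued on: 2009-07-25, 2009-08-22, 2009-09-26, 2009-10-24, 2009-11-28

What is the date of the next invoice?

2009-12-26

All dates are Saturdays, 28, 35, 28, 35 days apart.
Specifically, the 4th Saturday of each month.
December 2009 — 4th Saturday is 2009-12-26.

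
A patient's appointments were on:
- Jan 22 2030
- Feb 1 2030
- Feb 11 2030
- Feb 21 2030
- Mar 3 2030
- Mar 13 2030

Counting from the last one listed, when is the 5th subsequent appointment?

May 2 2030

Every event comes 10 days after the last (10, 10, 10, 10, 10).
Mar 13 2030 + 10 days = Mar 23 2030.
Mar 23 2030 + 10 days = Apr 2 2030.
Apr 2 2030 + 10 days = Apr 12 2030.
Apr 12 2030 + 10 days = Apr 22 2030.
Apr 22 2030 + 10 days = May 2 2030.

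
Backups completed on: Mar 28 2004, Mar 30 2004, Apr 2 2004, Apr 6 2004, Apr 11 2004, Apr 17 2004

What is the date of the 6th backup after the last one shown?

Intervals are 2, 3, 4, 5, 6 days — an arithmetic progression with common difference 1.
Next gap: 7 days. Apr 17 2004 + 7 days = Apr 24 2004.
Next gap: 8 days. Apr 24 2004 + 8 days = May 2 2004.
Next gap: 9 days. May 2 2004 + 9 days = May 11 2004.
Next gap: 10 days. May 11 2004 + 10 days = May 21 2004.
Next gap: 11 days. May 21 2004 + 11 days = Jun 1 2004.
Next gap: 12 days. Jun 1 2004 + 12 days = Jun 13 2004.

Jun 13 2004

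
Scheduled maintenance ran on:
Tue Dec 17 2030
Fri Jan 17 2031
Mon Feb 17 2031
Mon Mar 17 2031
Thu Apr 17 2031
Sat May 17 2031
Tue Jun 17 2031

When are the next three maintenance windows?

Thu Jul 17 2031, Sun Aug 17 2031, Wed Sep 17 2031

Each date is the 17th; the gaps (31, 31, 28, 31, 30, 31) track the month lengths.
The rule is the 17th of each month.
Next: July 2031 → Thu Jul 17 2031.
August 2031: Sun Aug 17 2031.
Next: September 2031 → Wed Sep 17 2031.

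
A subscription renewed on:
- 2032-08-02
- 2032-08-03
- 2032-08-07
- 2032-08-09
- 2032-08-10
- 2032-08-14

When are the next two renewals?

2032-08-16, 2032-08-17

Every event lands on a Monday or Tuesday or Saturday (gaps cycle 1, 4, 2, 1, 4).
So the schedule is: every Monday, Tuesday and Saturday.
The following Monday is 2032-08-16.
The following Tuesday is 2032-08-17.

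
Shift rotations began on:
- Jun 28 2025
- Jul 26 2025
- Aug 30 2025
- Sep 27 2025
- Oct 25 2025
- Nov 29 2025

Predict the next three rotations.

All Saturdays; the gaps (28, 35, 28, 28, 35) vary with month length.
This is the last Saturday of each month.
December 2025 ends with Saturday Dec 27 2025.
January 2026 ends with Saturday Jan 31 2026.
Last Saturday of February 2026: Feb 28 2026.

Dec 27 2025, Jan 31 2026, Feb 28 2026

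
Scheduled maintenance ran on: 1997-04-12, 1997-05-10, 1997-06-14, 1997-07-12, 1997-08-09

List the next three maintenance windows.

All dates are Saturdays, 28, 35, 28, 28 days apart.
Specifically, the 2nd Saturday of each month.
2nd Saturday of September 1997: 1997-09-13.
October 1997 — 2nd Saturday is 1997-10-11.
2nd Saturday of November 1997: 1997-11-08.

1997-09-13, 1997-10-11, 1997-11-08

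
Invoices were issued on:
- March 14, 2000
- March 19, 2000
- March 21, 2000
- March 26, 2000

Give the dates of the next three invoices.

March 28, 2000; April 2, 2000; April 4, 2000

Gaps: 5, 2, 5 days — not constant, but cyclic with period 2.
The events fall on every Tuesday and Sunday.
The following Tuesday is March 28, 2000.
Next Sunday: April 2, 2000.
Next Tuesday: April 4, 2000.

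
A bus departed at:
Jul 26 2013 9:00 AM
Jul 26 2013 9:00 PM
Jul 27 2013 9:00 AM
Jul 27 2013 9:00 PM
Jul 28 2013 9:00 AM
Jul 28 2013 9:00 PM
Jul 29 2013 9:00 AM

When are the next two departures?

Jul 29 2013 9:00 PM, Jul 30 2013 9:00 AM

The interval is a steady 12 hours (12, 12, 12, 12, 12, 12).
Jul 29 2013 9:00 AM + 12 h = Jul 29 2013 9:00 PM.
Jul 29 2013 9:00 PM + 12 h = Jul 30 2013 9:00 AM.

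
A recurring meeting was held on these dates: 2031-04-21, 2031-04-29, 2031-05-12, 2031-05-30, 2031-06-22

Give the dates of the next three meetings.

The spacing grows by 5 each time: 8, 13, 18, 23 days.
Next gap: 28 days. 2031-06-22 + 28 days = 2031-07-20.
Next gap: 33 days. 2031-07-20 + 33 days = 2031-08-22.
Next gap: 38 days. 2031-08-22 + 38 days = 2031-09-29.

2031-07-20, 2031-08-22, 2031-09-29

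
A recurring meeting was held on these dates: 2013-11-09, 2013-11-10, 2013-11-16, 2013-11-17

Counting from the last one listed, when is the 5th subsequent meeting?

2013-12-07

The gap pattern 1, 6, 1 repeats every 2 events.
These are the Saturdays and Sundays of each week.
Next Saturday: 2013-11-23.
Next Sunday: 2013-11-24.
The following Saturday is 2013-11-30.
The following Sunday is 2013-12-01.
The following Saturday is 2013-12-07.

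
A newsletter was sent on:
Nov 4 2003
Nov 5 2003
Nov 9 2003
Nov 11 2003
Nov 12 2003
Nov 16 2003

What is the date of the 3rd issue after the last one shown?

Every event lands on a Tuesday or Wednesday or Sunday (gaps cycle 1, 4, 2, 1, 4).
So the schedule is: every Tuesday, Wednesday and Sunday.
The following Tuesday is Nov 18 2003.
Next Wednesday: Nov 19 2003.
The following Sunday is Nov 23 2003.

Nov 23 2003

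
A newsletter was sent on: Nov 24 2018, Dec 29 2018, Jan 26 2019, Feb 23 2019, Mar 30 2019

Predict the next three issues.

These are Saturdays with 35, 28, 28, 35-day gaps.
Each is the final Saturday of its month — Dec 29 2018 is past the 28th, so '4th Saturday' doesn't fit.
April 2019 ends with Saturday Apr 27 2019.
May 2019 ends with Saturday May 25 2019.
June 2019 ends with Saturday Jun 29 2019.

Apr 27 2019, May 25 2019, Jun 29 2019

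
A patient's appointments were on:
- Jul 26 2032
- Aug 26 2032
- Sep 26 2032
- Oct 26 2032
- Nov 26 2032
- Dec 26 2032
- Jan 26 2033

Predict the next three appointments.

Gaps: 31, 31, 30, 31, 30, 31 days — not constant. Every event is on the 26th of the month.
Pattern: the 26th of each month.
Next: February 2033 → Feb 26 2033.
March 2033: Mar 26 2033.
April 2033: Apr 26 2033.

Feb 26 2033, Mar 26 2033, Apr 26 2033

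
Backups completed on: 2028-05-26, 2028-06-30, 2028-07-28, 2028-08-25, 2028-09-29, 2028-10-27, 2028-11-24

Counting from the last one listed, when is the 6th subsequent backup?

2029-05-25

Every date is a Friday; gaps 35, 28, 28, 35, 28, 28 days.
Each is the last Friday of its month (at least one falls on the 29th or later, ruling out '4th Friday').
December 2028 ends with Friday 2028-12-29.
Last Friday of January 2029: 2029-01-26.
Last Friday of February 2029: 2029-02-23.
March 2029 ends with Friday 2029-03-30.
April 2029 ends with Friday 2029-04-27.
Last Friday of May 2029: 2029-05-25.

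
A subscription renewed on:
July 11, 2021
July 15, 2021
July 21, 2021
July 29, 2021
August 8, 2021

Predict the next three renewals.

August 20, 2021; September 3, 2021; September 19, 2021

The spacing grows by 2 each time: 4, 6, 8, 10 days.
Next gap: 12 days. August 8, 2021 + 12 days = August 20, 2021.
Next gap: 14 days. August 20, 2021 + 14 days = September 3, 2021.
Next gap: 16 days. September 3, 2021 + 16 days = September 19, 2021.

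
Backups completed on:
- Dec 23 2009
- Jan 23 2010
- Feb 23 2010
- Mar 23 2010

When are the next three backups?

Apr 23 2010, May 23 2010, Jun 23 2010

Each date is the 23rd; the gaps (31, 31, 28) track the month lengths.
The rule is the 23rd of each month.
April 2010: Apr 23 2010.
Next: May 2010 → May 23 2010.
Next: June 2010 → Jun 23 2010.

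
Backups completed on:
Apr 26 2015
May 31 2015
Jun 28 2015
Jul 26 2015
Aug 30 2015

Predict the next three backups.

Sep 27 2015, Oct 25 2015, Nov 29 2015

These are Sundays with 35, 28, 28, 35-day gaps.
Each is the final Sunday of its month — May 31 2015 is past the 28th, so '4th Sunday' doesn't fit.
September 2015 ends with Sunday Sep 27 2015.
October 2015 ends with Sunday Oct 25 2015.
November 2015 ends with Sunday Nov 29 2015.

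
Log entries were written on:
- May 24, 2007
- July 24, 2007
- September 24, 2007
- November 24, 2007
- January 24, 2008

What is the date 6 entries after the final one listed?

January 24, 2009

The day-of-month is always 24 (61, 62, 61, 61 days between events).
So this recurs on the 24th of every 2 months.
March 2008: March 24, 2008.
May 2008: May 24, 2008.
Next: July 2008 → July 24, 2008.
Next: September 2008 → September 24, 2008.
Next: November 2008 → November 24, 2008.
Next: January 2009 → January 24, 2009.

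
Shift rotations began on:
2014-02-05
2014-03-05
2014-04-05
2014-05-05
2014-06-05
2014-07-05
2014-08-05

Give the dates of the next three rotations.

Gaps: 28, 31, 30, 31, 30, 31 days — not constant. Every event is on the 5th of the month.
Pattern: the 5th of each month.
September 2014: 2014-09-05.
October 2014: 2014-10-05.
Next: November 2014 → 2014-11-05.

2014-09-05, 2014-10-05, 2014-11-05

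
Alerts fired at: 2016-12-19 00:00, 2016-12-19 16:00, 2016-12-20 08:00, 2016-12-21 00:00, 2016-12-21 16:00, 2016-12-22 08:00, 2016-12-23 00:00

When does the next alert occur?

2016-12-23 16:00

Gaps: 16, 16, 16, 16, 16, 16 hours — each event is 16 hours after the previous one.
2016-12-23 00:00 + 16 h = 2016-12-23 16:00.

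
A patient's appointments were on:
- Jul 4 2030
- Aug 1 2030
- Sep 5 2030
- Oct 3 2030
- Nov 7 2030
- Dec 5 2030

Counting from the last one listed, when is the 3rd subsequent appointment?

Mar 6 2031

All dates are Thursdays, 28, 35, 28, 35, 28 days apart.
Specifically, the 1st Thursday of each month.
January 2031 — 1st Thursday is Jan 2 2031.
February 2031 — 1st Thursday is Feb 6 2031.
1st Thursday of March 2031: Mar 6 2031.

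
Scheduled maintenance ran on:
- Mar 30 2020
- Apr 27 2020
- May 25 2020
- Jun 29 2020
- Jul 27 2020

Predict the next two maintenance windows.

Aug 31 2020, Sep 28 2020

Every date is a Monday; gaps 28, 28, 35, 28 days.
Each is the last Monday of its month (at least one falls on the 29th or later, ruling out '4th Monday').
August 2020 ends with Monday Aug 31 2020.
September 2020 ends with Monday Sep 28 2020.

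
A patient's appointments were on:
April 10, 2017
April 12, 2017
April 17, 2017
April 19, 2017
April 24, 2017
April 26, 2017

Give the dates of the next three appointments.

May 1, 2017; May 3, 2017; May 8, 2017

The gap pattern 2, 5, 2, 5, 2 repeats every 2 events.
These are the Mondays and Wednesdays of each week.
Next Monday: May 1, 2017.
Next Wednesday: May 3, 2017.
The following Monday is May 8, 2017.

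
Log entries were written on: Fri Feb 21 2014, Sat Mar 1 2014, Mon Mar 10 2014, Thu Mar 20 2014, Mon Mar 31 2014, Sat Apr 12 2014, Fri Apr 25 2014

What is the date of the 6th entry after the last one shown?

Gaps: 8, 9, 10, 11, 12, 13 days — each gap is 1 larger than the previous one.
Next gap: 14 days. Fri Apr 25 2014 + 14 days = Fri May 9 2014.
Next gap: 15 days. Fri May 9 2014 + 15 days = Sat May 24 2014.
Next gap: 16 days. Sat May 24 2014 + 16 days = Mon Jun 9 2014.
Next gap: 17 days. Mon Jun 9 2014 + 17 days = Thu Jun 26 2014.
Next gap: 18 days. Thu Jun 26 2014 + 18 days = Mon Jul 14 2014.
Next gap: 19 days. Mon Jul 14 2014 + 19 days = Sat Aug 2 2014.

Sat Aug 2 2014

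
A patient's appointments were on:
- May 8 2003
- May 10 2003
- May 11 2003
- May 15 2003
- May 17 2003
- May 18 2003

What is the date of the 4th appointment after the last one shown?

May 29 2003

Gaps: 2, 1, 4, 2, 1 days — not constant, but cyclic with period 3.
The events fall on every Thursday, Saturday and Sunday.
The following Thursday is May 22 2003.
Next Saturday: May 24 2003.
Next Sunday: May 25 2003.
The following Thursday is May 29 2003.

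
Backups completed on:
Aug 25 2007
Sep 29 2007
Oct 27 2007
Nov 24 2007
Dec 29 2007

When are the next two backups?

Jan 26 2008, Feb 23 2008

Every date is a Saturday; gaps 35, 28, 28, 35 days.
Each is the last Saturday of its month (at least one falls on the 29th or later, ruling out '4th Saturday').
Last Saturday of January 2008: Jan 26 2008.
February 2008 ends with Saturday Feb 23 2008.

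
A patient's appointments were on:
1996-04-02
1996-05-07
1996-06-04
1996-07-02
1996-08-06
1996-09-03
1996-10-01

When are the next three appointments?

1996-11-05, 1996-12-03, 1997-01-07

Gaps: 35, 28, 28, 35, 28, 28 days — a mix of 28 and 35. Every date is a Tuesday.
Each is the 1st Tuesday of its month.
November 1996 — 1st Tuesday is 1996-11-05.
1st Tuesday of December 1996: 1996-12-03.
January 1997 — 1st Tuesday is 1997-01-07.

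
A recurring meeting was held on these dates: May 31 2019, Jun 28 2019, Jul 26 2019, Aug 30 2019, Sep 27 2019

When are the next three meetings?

All Fridays; the gaps (28, 28, 35, 28) vary with month length.
This is the last Friday of each month.
Last Friday of October 2019: Oct 25 2019.
Last Friday of November 2019: Nov 29 2019.
Last Friday of December 2019: Dec 27 2019.

Oct 25 2019, Nov 29 2019, Dec 27 2019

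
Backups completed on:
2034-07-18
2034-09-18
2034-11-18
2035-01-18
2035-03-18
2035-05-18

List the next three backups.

2035-07-18, 2035-09-18, 2035-11-18

Gaps: 62, 61, 61, 59, 61 days — not constant. Every event is on the 18th of the month.
Pattern: the 18th of every 2 months.
Next: July 2035 → 2035-07-18.
Next: September 2035 → 2035-09-18.
November 2035: 2035-11-18.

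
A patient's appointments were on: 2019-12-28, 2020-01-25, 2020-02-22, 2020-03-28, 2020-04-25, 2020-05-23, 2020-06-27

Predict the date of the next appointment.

2020-07-25

All dates are Saturdays, 28, 28, 35, 28, 28, 35 days apart.
Specifically, the 4th Saturday of each month.
4th Saturday of July 2020: 2020-07-25.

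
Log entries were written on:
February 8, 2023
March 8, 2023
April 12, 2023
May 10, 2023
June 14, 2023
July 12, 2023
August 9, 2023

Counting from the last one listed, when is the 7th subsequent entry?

Gaps: 28, 35, 28, 35, 28, 28 days — a mix of 28 and 35. Every date is a Wednesday.
Each is the 2nd Wednesday of its month.
2nd Wednesday of September 2023: September 13, 2023.
October 2023 — 2nd Wednesday is October 11, 2023.
November 2023 — 2nd Wednesday is November 8, 2023.
2nd Wednesday of December 2023: December 13, 2023.
January 2024 — 2nd Wednesday is January 10, 2024.
February 2024 — 2nd Wednesday is February 14, 2024.
2nd Wednesday of March 2024: March 13, 2024.

March 13, 2024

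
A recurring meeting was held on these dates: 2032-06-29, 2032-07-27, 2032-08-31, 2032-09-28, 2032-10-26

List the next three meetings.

2032-11-30, 2032-12-28, 2033-01-25

Every date is a Tuesday; gaps 28, 35, 28, 28 days.
Each is the last Tuesday of its month (at least one falls on the 29th or later, ruling out '4th Tuesday').
Last Tuesday of November 2032: 2032-11-30.
December 2032 ends with Tuesday 2032-12-28.
January 2033 ends with Tuesday 2033-01-25.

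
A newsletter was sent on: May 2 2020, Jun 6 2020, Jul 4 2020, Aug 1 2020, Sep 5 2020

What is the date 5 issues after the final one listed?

These are Saturdays at 28- or 35-day spacing (35, 28, 28, 35).
The pattern: 1st Saturday of the month.
October 2020 — 1st Saturday is Oct 3 2020.
November 2020 — 1st Saturday is Nov 7 2020.
1st Saturday of December 2020: Dec 5 2020.
January 2021 — 1st Saturday is Jan 2 2021.
1st Saturday of February 2021: Feb 6 2021.

Feb 6 2021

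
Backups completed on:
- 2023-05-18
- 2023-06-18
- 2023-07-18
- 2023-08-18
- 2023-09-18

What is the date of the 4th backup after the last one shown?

Gaps: 31, 30, 31, 31 days — not constant. Every event is on the 18th of the month.
Pattern: the 18th of each month.
Next: October 2023 → 2023-10-18.
Next: November 2023 → 2023-11-18.
December 2023: 2023-12-18.
Next: January 2024 → 2024-01-18.

2024-01-18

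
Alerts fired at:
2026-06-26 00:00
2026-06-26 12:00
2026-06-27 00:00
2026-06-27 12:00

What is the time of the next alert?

2026-06-28 00:00

Spacing: 12, 12, 12 h — constant 12 h.
2026-06-27 12:00 + 12 h = 2026-06-28 00:00.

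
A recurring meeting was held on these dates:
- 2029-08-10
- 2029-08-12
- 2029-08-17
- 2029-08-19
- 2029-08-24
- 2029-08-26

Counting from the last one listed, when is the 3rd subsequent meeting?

2029-09-07

Every event lands on a Friday or Sunday (gaps cycle 2, 5, 2, 5, 2).
So the schedule is: every Friday and Sunday.
The following Friday is 2029-08-31.
The following Sunday is 2029-09-02.
The following Friday is 2029-09-07.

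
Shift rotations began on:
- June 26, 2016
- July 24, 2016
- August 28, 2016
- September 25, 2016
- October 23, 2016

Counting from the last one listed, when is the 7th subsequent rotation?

These are Sundays at 28- or 35-day spacing (28, 35, 28, 28).
The pattern: 4th Sunday of the month.
4th Sunday of November 2016: November 27, 2016.
December 2016 — 4th Sunday is December 25, 2016.
January 2017 — 4th Sunday is January 22, 2017.
February 2017 — 4th Sunday is February 26, 2017.
4th Sunday of March 2017: March 26, 2017.
April 2017 — 4th Sunday is April 23, 2017.
May 2017 — 4th Sunday is May 28, 2017.

May 28, 2017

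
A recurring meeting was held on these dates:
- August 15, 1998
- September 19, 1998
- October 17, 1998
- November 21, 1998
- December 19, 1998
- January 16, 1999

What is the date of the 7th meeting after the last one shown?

August 21, 1999

These are Saturdays at 28- or 35-day spacing (35, 28, 35, 28, 28).
The pattern: 3rd Saturday of the month.
3rd Saturday of February 1999: February 20, 1999.
3rd Saturday of March 1999: March 20, 1999.
3rd Saturday of April 1999: April 17, 1999.
3rd Saturday of May 1999: May 15, 1999.
June 1999 — 3rd Saturday is June 19, 1999.
3rd Saturday of July 1999: July 17, 1999.
3rd Saturday of August 1999: August 21, 1999.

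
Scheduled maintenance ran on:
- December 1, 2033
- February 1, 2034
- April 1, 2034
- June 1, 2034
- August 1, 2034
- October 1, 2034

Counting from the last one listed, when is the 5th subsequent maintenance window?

Gaps: 62, 59, 61, 61, 61 days — not constant. Every event is on the 1st of the month.
Pattern: the 1st of every 2 months.
December 2034: December 1, 2034.
February 2035: February 1, 2035.
April 2035: April 1, 2035.
June 2035: June 1, 2035.
August 2035: August 1, 2035.

August 1, 2035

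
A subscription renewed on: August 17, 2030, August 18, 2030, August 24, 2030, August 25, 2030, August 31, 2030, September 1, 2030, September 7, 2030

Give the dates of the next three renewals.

Gaps: 1, 6, 1, 6, 1, 6 days — not constant, but cyclic with period 2.
The events fall on every Saturday and Sunday.
The following Sunday is September 8, 2030.
Next Saturday: September 14, 2030.
Next Sunday: September 15, 2030.

September 8, 2030; September 14, 2030; September 15, 2030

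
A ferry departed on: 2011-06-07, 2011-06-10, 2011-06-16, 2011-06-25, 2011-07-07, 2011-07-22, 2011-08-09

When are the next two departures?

2011-08-30, 2011-09-23

Gaps: 3, 6, 9, 12, 15, 18 days — each gap is 3 larger than the previous one.
Next gap: 21 days. 2011-08-09 + 21 days = 2011-08-30.
Next gap: 24 days. 2011-08-30 + 24 days = 2011-09-23.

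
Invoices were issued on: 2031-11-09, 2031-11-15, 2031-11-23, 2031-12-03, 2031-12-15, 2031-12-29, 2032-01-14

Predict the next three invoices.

Gaps: 6, 8, 10, 12, 14, 16 days — each gap is 2 larger than the previous one.
Next gap: 18 days. 2032-01-14 + 18 days = 2032-02-01.
Next gap: 20 days. 2032-02-01 + 20 days = 2032-02-21.
Next gap: 22 days. 2032-02-21 + 22 days = 2032-03-14.

2032-02-01, 2032-02-21, 2032-03-14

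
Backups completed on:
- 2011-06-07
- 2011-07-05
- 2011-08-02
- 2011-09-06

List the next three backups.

All dates are Tuesdays, 28, 28, 35 days apart.
Specifically, the 1st Tuesday of each month.
October 2011 — 1st Tuesday is 2011-10-04.
November 2011 — 1st Tuesday is 2011-11-01.
1st Tuesday of December 2011: 2011-12-06.

2011-10-04, 2011-11-01, 2011-12-06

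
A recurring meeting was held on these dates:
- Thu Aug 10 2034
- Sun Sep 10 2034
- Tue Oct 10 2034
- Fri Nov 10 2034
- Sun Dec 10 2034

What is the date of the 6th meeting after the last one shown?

The day-of-month is always 10 (31, 30, 31, 30 days between events).
So this recurs on the 10th of each month.
Next: January 2035 → Wed Jan 10 2035.
February 2035: Sat Feb 10 2035.
Next: March 2035 → Sat Mar 10 2035.
Next: April 2035 → Tue Apr 10 2035.
May 2035: Thu May 10 2035.
Next: June 2035 → Sun Jun 10 2035.

Sun Jun 10 2035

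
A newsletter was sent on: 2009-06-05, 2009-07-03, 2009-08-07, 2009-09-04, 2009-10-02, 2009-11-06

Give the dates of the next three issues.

2009-12-04, 2010-01-01, 2010-02-05

These are Fridays at 28- or 35-day spacing (28, 35, 28, 28, 35).
The pattern: 1st Friday of the month.
1st Friday of December 2009: 2009-12-04.
January 2010 — 1st Friday is 2010-01-01.
1st Friday of February 2010: 2010-02-05.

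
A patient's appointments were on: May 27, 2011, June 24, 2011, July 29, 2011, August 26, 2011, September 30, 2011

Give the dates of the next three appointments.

October 28, 2011; November 25, 2011; December 30, 2011

All Fridays; the gaps (28, 35, 28, 35) vary with month length.
This is the last Friday of each month.
October 2011 ends with Friday October 28, 2011.
Last Friday of November 2011: November 25, 2011.
Last Friday of December 2011: December 30, 2011.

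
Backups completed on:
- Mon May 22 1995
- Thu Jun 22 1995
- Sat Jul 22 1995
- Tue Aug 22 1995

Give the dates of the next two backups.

Fri Sep 22 1995, Sun Oct 22 1995

The day-of-month is always 22 (31, 30, 31 days between events).
So this recurs on the 22nd of each month.
September 1995: Fri Sep 22 1995.
Next: October 1995 → Sun Oct 22 1995.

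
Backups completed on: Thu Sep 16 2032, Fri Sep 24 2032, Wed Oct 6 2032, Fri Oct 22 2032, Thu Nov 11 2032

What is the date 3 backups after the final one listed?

The spacing grows by 4 each time: 8, 12, 16, 20 days.
Next gap: 24 days. Thu Nov 11 2032 + 24 days = Sun Dec 5 2032.
Next gap: 28 days. Sun Dec 5 2032 + 28 days = Sun Jan 2 2033.
Next gap: 32 days. Sun Jan 2 2033 + 32 days = Thu Feb 3 2033.

Thu Feb 3 2033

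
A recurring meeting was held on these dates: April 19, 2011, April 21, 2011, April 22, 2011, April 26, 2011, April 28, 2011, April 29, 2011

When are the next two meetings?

May 3, 2011; May 5, 2011

The gap pattern 2, 1, 4, 2, 1 repeats every 3 events.
These are the Tuesdays, Thursdays and Fridays of each week.
Next Tuesday: May 3, 2011.
The following Thursday is May 5, 2011.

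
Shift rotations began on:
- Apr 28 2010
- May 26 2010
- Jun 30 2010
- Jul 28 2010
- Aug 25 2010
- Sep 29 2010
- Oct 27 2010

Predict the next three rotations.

All Wednesdays; the gaps (28, 35, 28, 28, 35, 28) vary with month length.
This is the last Wednesday of each month.
November 2010 ends with Wednesday Nov 24 2010.
Last Wednesday of December 2010: Dec 29 2010.
January 2011 ends with Wednesday Jan 26 2011.

Nov 24 2010, Dec 29 2010, Jan 26 2011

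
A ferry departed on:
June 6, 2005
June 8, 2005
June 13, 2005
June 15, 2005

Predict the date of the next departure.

The gap pattern 2, 5, 2 repeats every 2 events.
These are the Mondays and Wednesdays of each week.
Next Monday: June 20, 2005.

June 20, 2005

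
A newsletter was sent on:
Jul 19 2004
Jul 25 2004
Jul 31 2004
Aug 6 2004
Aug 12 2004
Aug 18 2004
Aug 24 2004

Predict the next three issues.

The spacing is 6, 6, 6, 6, 6, 6 days — always 6 days.
Aug 24 2004 + 6 days = Aug 30 2004.
Aug 30 2004 + 6 days = Sep 5 2004.
Sep 5 2004 + 6 days = Sep 11 2004.

Aug 30 2004, Sep 5 2004, Sep 11 2004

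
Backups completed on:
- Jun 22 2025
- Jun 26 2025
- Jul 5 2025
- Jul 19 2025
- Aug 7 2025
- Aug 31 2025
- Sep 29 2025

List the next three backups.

Nov 2 2025, Dec 11 2025, Jan 24 2026

Gaps: 4, 9, 14, 19, 24, 29 days — each gap is 5 larger than the previous one.
Next gap: 34 days. Sep 29 2025 + 34 days = Nov 2 2025.
Next gap: 39 days. Nov 2 2025 + 39 days = Dec 11 2025.
Next gap: 44 days. Dec 11 2025 + 44 days = Jan 24 2026.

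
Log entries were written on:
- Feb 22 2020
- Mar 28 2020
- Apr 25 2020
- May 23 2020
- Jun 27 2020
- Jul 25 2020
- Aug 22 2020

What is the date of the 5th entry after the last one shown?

These are Saturdays at 28- or 35-day spacing (35, 28, 28, 35, 28, 28).
The pattern: 4th Saturday of the month.
4th Saturday of September 2020: Sep 26 2020.
4th Saturday of October 2020: Oct 24 2020.
November 2020 — 4th Saturday is Nov 28 2020.
December 2020 — 4th Saturday is Dec 26 2020.
4th Saturday of January 2021: Jan 23 2021.

Jan 23 2021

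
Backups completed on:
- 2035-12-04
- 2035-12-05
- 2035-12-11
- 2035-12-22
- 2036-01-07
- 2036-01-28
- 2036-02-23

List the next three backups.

2036-03-25, 2036-04-30, 2036-06-10

The spacing grows by 5 each time: 1, 6, 11, 16, 21, 26 days.
Next gap: 31 days. 2036-02-23 + 31 days = 2036-03-25.
Next gap: 36 days. 2036-03-25 + 36 days = 2036-04-30.
Next gap: 41 days. 2036-04-30 + 41 days = 2036-06-10.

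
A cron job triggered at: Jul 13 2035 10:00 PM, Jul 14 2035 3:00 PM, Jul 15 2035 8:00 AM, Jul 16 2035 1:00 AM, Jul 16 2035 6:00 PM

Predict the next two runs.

Jul 17 2035 11:00 AM, Jul 18 2035 4:00 AM

Gaps: 17, 17, 17, 17 hours — each event is 17 hours after the previous one.
Jul 16 2035 6:00 PM + 17 h = Jul 17 2035 11:00 AM.
Jul 17 2035 11:00 AM + 17 h = Jul 18 2035 4:00 AM.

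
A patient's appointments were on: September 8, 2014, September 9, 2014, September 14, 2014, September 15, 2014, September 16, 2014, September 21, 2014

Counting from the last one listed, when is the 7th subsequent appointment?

October 6, 2014

Gaps: 1, 5, 1, 1, 5 days — not constant, but cyclic with period 3.
The events fall on every Monday, Tuesday and Sunday.
The following Monday is September 22, 2014.
Next Tuesday: September 23, 2014.
Next Sunday: September 28, 2014.
The following Monday is September 29, 2014.
The following Tuesday is September 30, 2014.
Next Sunday: October 5, 2014.
Next Monday: October 6, 2014.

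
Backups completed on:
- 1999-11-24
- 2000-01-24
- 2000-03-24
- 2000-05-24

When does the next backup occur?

Gaps: 61, 60, 61 days — not constant. Every event is on the 24th of the month.
Pattern: the 24th of every 2 months.
July 2000: 2000-07-24.

2000-07-24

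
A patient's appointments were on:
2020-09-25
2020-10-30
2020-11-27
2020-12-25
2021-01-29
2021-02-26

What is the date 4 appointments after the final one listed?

All Fridays; the gaps (35, 28, 28, 35, 28) vary with month length.
This is the last Friday of each month.
Last Friday of March 2021: 2021-03-26.
Last Friday of April 2021: 2021-04-30.
Last Friday of May 2021: 2021-05-28.
June 2021 ends with Friday 2021-06-25.

2021-06-25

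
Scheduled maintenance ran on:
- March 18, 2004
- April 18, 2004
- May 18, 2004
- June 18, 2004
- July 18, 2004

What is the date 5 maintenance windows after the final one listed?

December 18, 2004

Each date is the 18th; the gaps (31, 30, 31, 30) track the month lengths.
The rule is the 18th of each month.
Next: August 2004 → August 18, 2004.
Next: September 2004 → September 18, 2004.
Next: October 2004 → October 18, 2004.
November 2004: November 18, 2004.
Next: December 2004 → December 18, 2004.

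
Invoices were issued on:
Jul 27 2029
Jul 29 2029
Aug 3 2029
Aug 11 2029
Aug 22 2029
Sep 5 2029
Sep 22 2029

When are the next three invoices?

Intervals are 2, 5, 8, 11, 14, 17 days — an arithmetic progression with common difference 3.
Next gap: 20 days. Sep 22 2029 + 20 days = Oct 12 2029.
Next gap: 23 days. Oct 12 2029 + 23 days = Nov 4 2029.
Next gap: 26 days. Nov 4 2029 + 26 days = Nov 30 2029.

Oct 12 2029, Nov 4 2029, Nov 30 2029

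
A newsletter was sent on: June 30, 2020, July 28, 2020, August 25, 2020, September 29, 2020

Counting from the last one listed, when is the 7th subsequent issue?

Every date is a Tuesday; gaps 28, 28, 35 days.
Each is the last Tuesday of its month (at least one falls on the 29th or later, ruling out '4th Tuesday').
October 2020 ends with Tuesday October 27, 2020.
Last Tuesday of November 2020: November 24, 2020.
Last Tuesday of December 2020: December 29, 2020.
January 2021 ends with Tuesday January 26, 2021.
Last Tuesday of February 2021: February 23, 2021.
Last Tuesday of March 2021: March 30, 2021.
April 2021 ends with Tuesday April 27, 2021.

April 27, 2021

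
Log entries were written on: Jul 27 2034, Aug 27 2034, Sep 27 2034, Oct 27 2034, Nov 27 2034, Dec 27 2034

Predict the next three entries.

The day-of-month is always 27 (31, 31, 30, 31, 30 days between events).
So this recurs on the 27th of each month.
Next: January 2035 → Jan 27 2035.
February 2035: Feb 27 2035.
Next: March 2035 → Mar 27 2035.

Jan 27 2035, Feb 27 2035, Mar 27 2035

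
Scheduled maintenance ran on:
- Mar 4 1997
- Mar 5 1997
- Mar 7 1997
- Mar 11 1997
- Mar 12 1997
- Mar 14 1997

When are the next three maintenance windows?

The gap pattern 1, 2, 4, 1, 2 repeats every 3 events.
These are the Tuesdays, Wednesdays and Fridays of each week.
The following Tuesday is Mar 18 1997.
Next Wednesday: Mar 19 1997.
Next Friday: Mar 21 1997.

Mar 18 1997, Mar 19 1997, Mar 21 1997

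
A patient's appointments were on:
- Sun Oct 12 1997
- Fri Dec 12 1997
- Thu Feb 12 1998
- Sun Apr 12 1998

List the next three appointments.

Fri Jun 12 1998, Wed Aug 12 1998, Mon Oct 12 1998

The day-of-month is always 12 (61, 62, 59 days between events).
So this recurs on the 12th of every 2 months.
June 1998: Fri Jun 12 1998.
Next: August 1998 → Wed Aug 12 1998.
October 1998: Mon Oct 12 1998.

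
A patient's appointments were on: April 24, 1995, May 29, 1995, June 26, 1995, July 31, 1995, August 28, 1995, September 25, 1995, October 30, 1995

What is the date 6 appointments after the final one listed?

April 29, 1996

Every date is a Monday; gaps 35, 28, 35, 28, 28, 35 days.
Each is the last Monday of its month (at least one falls on the 29th or later, ruling out '4th Monday').
November 1995 ends with Monday November 27, 1995.
December 1995 ends with Monday December 25, 1995.
Last Monday of January 1996: January 29, 1996.
Last Monday of February 1996: February 26, 1996.
March 1996 ends with Monday March 25, 1996.
April 1996 ends with Monday April 29, 1996.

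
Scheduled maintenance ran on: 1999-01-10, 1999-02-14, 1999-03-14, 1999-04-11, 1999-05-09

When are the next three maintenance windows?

1999-06-13, 1999-07-11, 1999-08-08

All dates are Sundays, 35, 28, 28, 28 days apart.
Specifically, the 2nd Sunday of each month.
2nd Sunday of June 1999: 1999-06-13.
2nd Sunday of July 1999: 1999-07-11.
2nd Sunday of August 1999: 1999-08-08.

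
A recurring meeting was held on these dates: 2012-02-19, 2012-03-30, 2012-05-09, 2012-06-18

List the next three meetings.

2012-07-28, 2012-09-06, 2012-10-16

The spacing is 40, 40, 40 days — always 40 days.
2012-06-18 + 40 days = 2012-07-28.
2012-07-28 + 40 days = 2012-09-06.
2012-09-06 + 40 days = 2012-10-16.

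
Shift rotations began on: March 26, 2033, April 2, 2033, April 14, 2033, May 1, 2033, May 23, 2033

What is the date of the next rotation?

Intervals are 7, 12, 17, 22 days — an arithmetic progression with common difference 5.
Next gap: 27 days. May 23, 2033 + 27 days = June 19, 2033.

June 19, 2033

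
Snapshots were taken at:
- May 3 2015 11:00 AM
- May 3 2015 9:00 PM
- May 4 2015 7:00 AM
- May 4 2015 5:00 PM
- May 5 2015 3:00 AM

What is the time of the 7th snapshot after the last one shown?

Spacing: 10, 10, 10, 10 h — constant 10 h.
May 5 2015 3:00 AM + 10 h = May 5 2015 1:00 PM.
May 5 2015 1:00 PM + 10 h = May 5 2015 11:00 PM.
May 5 2015 11:00 PM + 10 h = May 6 2015 9:00 AM.
May 6 2015 9:00 AM + 10 h = May 6 2015 7:00 PM.
May 6 2015 7:00 PM + 10 h = May 7 2015 5:00 AM.
May 7 2015 5:00 AM + 10 h = May 7 2015 3:00 PM.
May 7 2015 3:00 PM + 10 h = May 8 2015 1:00 AM.

May 8 2015 1:00 AM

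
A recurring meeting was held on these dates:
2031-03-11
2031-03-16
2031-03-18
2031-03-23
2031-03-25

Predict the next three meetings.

The gap pattern 5, 2, 5, 2 repeats every 2 events.
These are the Tuesdays and Sundays of each week.
The following Sunday is 2031-03-30.
Next Tuesday: 2031-04-01.
The following Sunday is 2031-04-06.

2031-03-30, 2031-04-01, 2031-04-06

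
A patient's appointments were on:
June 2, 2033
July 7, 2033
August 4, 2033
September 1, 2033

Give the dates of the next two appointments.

October 6, 2033; November 3, 2033

These are Thursdays at 28- or 35-day spacing (35, 28, 28).
The pattern: 1st Thursday of the month.
1st Thursday of October 2033: October 6, 2033.
1st Thursday of November 2033: November 3, 2033.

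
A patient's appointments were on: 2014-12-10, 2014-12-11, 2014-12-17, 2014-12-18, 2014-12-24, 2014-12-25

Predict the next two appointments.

The gap pattern 1, 6, 1, 6, 1 repeats every 2 events.
These are the Wednesdays and Thursdays of each week.
The following Wednesday is 2014-12-31.
The following Thursday is 2015-01-01.

2014-12-31, 2015-01-01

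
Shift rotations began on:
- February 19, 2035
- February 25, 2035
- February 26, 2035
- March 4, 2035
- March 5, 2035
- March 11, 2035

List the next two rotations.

Every event lands on a Monday or Sunday (gaps cycle 6, 1, 6, 1, 6).
So the schedule is: every Monday and Sunday.
Next Monday: March 12, 2035.
Next Sunday: March 18, 2035.

March 12, 2035; March 18, 2035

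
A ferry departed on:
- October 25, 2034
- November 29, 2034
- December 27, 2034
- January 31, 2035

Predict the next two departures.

These are Wednesdays with 35, 28, 35-day gaps.
Each is the final Wednesday of its month — November 29, 2034 is past the 28th, so '4th Wednesday' doesn't fit.
February 2035 ends with Wednesday February 28, 2035.
Last Wednesday of March 2035: March 28, 2035.

February 28, 2035; March 28, 2035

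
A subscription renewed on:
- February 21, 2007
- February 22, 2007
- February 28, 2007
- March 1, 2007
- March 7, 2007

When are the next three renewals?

March 8, 2007; March 14, 2007; March 15, 2007

Every event lands on a Wednesday or Thursday (gaps cycle 1, 6, 1, 6).
So the schedule is: every Wednesday and Thursday.
Next Thursday: March 8, 2007.
The following Wednesday is March 14, 2007.
Next Thursday: March 15, 2007.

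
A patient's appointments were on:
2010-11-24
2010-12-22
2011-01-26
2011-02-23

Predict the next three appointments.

Gaps: 28, 35, 28 days — a mix of 28 and 35. Every date is a Wednesday.
Each is the 4th Wednesday of its month.
4th Wednesday of March 2011: 2011-03-23.
April 2011 — 4th Wednesday is 2011-04-27.
May 2011 — 4th Wednesday is 2011-05-25.

2011-03-23, 2011-04-27, 2011-05-25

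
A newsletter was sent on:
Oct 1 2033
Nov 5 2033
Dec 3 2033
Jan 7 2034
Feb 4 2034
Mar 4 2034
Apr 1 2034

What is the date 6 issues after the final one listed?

Gaps: 35, 28, 35, 28, 28, 28 days — a mix of 28 and 35. Every date is a Saturday.
Each is the 1st Saturday of its month.
1st Saturday of May 2034: May 6 2034.
1st Saturday of June 2034: Jun 3 2034.
1st Saturday of July 2034: Jul 1 2034.
August 2034 — 1st Saturday is Aug 5 2034.
September 2034 — 1st Saturday is Sep 2 2034.
1st Saturday of October 2034: Oct 7 2034.

Oct 7 2034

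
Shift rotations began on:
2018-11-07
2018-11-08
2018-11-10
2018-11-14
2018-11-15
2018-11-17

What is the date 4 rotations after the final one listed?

2018-11-28

Gaps: 1, 2, 4, 1, 2 days — not constant, but cyclic with period 3.
The events fall on every Wednesday, Thursday and Saturday.
The following Wednesday is 2018-11-21.
The following Thursday is 2018-11-22.
The following Saturday is 2018-11-24.
The following Wednesday is 2018-11-28.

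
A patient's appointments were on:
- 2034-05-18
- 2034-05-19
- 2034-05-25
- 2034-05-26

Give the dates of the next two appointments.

Every event lands on a Thursday or Friday (gaps cycle 1, 6, 1).
So the schedule is: every Thursday and Friday.
Next Thursday: 2034-06-01.
Next Friday: 2034-06-02.

2034-06-01, 2034-06-02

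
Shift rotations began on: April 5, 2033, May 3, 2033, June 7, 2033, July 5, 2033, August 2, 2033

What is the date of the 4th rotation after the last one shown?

December 6, 2033

Gaps: 28, 35, 28, 28 days — a mix of 28 and 35. Every date is a Tuesday.
Each is the 1st Tuesday of its month.
1st Tuesday of September 2033: September 6, 2033.
October 2033 — 1st Tuesday is October 4, 2033.
November 2033 — 1st Tuesday is November 1, 2033.
1st Tuesday of December 2033: December 6, 2033.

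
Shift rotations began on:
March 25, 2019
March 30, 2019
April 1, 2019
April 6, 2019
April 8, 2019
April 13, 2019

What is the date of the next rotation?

The gap pattern 5, 2, 5, 2, 5 repeats every 2 events.
These are the Mondays and Saturdays of each week.
Next Monday: April 15, 2019.

April 15, 2019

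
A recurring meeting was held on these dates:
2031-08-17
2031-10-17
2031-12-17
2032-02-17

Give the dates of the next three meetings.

Each date is the 17th; the gaps (61, 61, 62) track the month lengths.
The rule is the 17th of every 2 months.
Next: April 2032 → 2032-04-17.
June 2032: 2032-06-17.
Next: August 2032 → 2032-08-17.

2032-04-17, 2032-06-17, 2032-08-17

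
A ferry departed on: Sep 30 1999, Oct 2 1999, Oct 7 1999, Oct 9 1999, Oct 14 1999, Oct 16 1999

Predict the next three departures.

Oct 21 1999, Oct 23 1999, Oct 28 1999

The gap pattern 2, 5, 2, 5, 2 repeats every 2 events.
These are the Thursdays and Saturdays of each week.
The following Thursday is Oct 21 1999.
Next Saturday: Oct 23 1999.
The following Thursday is Oct 28 1999.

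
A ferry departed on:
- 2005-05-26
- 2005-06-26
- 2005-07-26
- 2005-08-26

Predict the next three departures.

Each date is the 26th; the gaps (31, 30, 31) track the month lengths.
The rule is the 26th of each month.
Next: September 2005 → 2005-09-26.
October 2005: 2005-10-26.
November 2005: 2005-11-26.

2005-09-26, 2005-10-26, 2005-11-26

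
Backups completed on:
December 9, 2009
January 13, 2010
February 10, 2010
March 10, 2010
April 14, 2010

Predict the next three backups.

All dates are Wednesdays, 35, 28, 28, 35 days apart.
Specifically, the 2nd Wednesday of each month.
2nd Wednesday of May 2010: May 12, 2010.
2nd Wednesday of June 2010: June 9, 2010.
July 2010 — 2nd Wednesday is July 14, 2010.

May 12, 2010; June 9, 2010; July 14, 2010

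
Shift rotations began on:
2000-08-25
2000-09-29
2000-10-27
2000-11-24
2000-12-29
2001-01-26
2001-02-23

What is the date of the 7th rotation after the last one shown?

Every date is a Friday; gaps 35, 28, 28, 35, 28, 28 days.
Each is the last Friday of its month (at least one falls on the 29th or later, ruling out '4th Friday').
Last Friday of March 2001: 2001-03-30.
Last Friday of April 2001: 2001-04-27.
May 2001 ends with Friday 2001-05-25.
Last Friday of June 2001: 2001-06-29.
Last Friday of July 2001: 2001-07-27.
Last Friday of August 2001: 2001-08-31.
September 2001 ends with Friday 2001-09-28.

2001-09-28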